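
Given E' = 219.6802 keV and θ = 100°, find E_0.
443.4001 keV

Convert final energy to wavelength (hc ≈ 1239.842 keV·pm):
λ' = hc/E' = 1239.842 / 219.6802 = 5.6438 pm

Calculate the Compton shift:
Δλ = λ_C(1 - cos(100°))
Δλ = 2.4263 × (1 - cos(100°))
Δλ = 2.8476 pm

Initial wavelength:
λ = λ' - Δλ = 5.6438 - 2.8476 = 2.7962 pm

Initial energy:
E = hc/λ = 1239.842 / 2.7962 = 443.4001 keV

(Intermediate values are shown rounded; full precision is carried through to the final answer.)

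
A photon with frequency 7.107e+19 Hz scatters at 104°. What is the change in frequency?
2.961e+19 Hz (decrease)

Convert frequency to wavelength (c = 299792458 m/s):
λ₀ = c/f₀ = 299792458/7.107e+19 = 4.2182701e-12 m = 4.2183 pm

Calculate Compton shift:
Δλ = λ_C(1 - cos(104°)) = 3.0133 pm

Final wavelength:
λ' = λ₀ + Δλ = 4.2183 + 3.0133 = 7.2316 pm

Final frequency:
f' = c/λ' = 299792458/7.2315579e-12 = 4.1456137e+19 Hz

Frequency shift (decrease):
Δf = f₀ - f' = 7.107e+19 - 4.1456137e+19 = 2.961e+19 Hz

(Intermediate values are shown rounded; full precision is carried through to the final answer.)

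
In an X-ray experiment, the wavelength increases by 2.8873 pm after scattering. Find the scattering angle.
100.95°

From the Compton formula Δλ = λ_C(1 - cos θ), we can solve for θ:

cos θ = 1 - Δλ/λ_C

Given:
- Δλ = 2.8873 pm
- λ_C = h/(m_e·c) ≈ 2.42631024 pm

cos θ = 1 - 2.8873/2.42631024
cos θ = 1 - 1.189996
cos θ = -0.189996

θ = arccos(-0.189996)
θ = 100.95°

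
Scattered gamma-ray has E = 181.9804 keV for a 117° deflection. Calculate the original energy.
377.4000 keV

Convert final energy to wavelength (hc ≈ 1239.842 keV·pm):
λ' = hc/E' = 1239.842 / 181.9804 = 6.8131 pm

Calculate the Compton shift:
Δλ = λ_C(1 - cos(117°))
Δλ = 2.4263 × (1 - cos(117°))
Δλ = 3.5278 pm

Initial wavelength:
λ = λ' - Δλ = 6.8131 - 3.5278 = 3.2852 pm

Initial energy:
E = hc/λ = 1239.842 / 3.2852 = 377.4000 keV

(Intermediate values are shown rounded; full precision is carried through to the final answer.)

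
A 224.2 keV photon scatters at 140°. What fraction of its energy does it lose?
0.4366 (or 43.66%)

Calculate initial and final photon energies:

Initial: E₀ = 224.2 keV → λ₀ = 5.5301 pm
Compton shift: Δλ = 4.2850 pm
Final wavelength: λ' = 9.8150 pm
Final energy: E' = 126.3206 keV

Fractional energy loss:
(E₀ - E')/E₀ = (224.2000 - 126.3206)/224.2000
= 97.8794/224.2000
= 0.4366
= 43.66%

(Intermediate values are shown rounded; full precision is carried through to the final answer.)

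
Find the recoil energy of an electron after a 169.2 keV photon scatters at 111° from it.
52.4924 keV

By energy conservation: K_e = E_initial - E_final

First find the scattered photon energy:
Initial wavelength: λ = hc/E = 7.3277 pm
Compton shift: Δλ = λ_C(1 - cos(111°)) = 3.2958 pm
Final wavelength: λ' = 7.3277 + 3.2958 = 10.6235 pm
Final photon energy: E' = hc/λ' = 116.7076 keV

Electron kinetic energy:
K_e = E - E' = 169.2000 - 116.7076 = 52.4924 keV

(Intermediate values are shown rounded; full precision is carried through to the final answer.)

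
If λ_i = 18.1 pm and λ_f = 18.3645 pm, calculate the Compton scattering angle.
27.00°

First find the wavelength shift:
Δλ = λ' - λ = 18.3645 - 18.1 = 0.2645 pm

Using Δλ = λ_C(1 - cos θ), with λ_C = h/(m_e·c) ≈ 2.42631024 pm:
cos θ = 1 - Δλ/λ_C
cos θ = 1 - 0.2645/2.42631024
cos θ = 0.890987

θ = arccos(0.890987)
θ = 27.00°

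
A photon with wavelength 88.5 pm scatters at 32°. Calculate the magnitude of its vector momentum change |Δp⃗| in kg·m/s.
4.1190e-24 kg·m/s

Photon momentum magnitude is p = h/λ.

Initial momentum:
p₀ = h/λ = 6.6261e-34/8.8500e-11 = 7.4871e-24 kg·m/s

After scattering:
λ' = λ + Δλ = 88.5 + 0.3687 = 88.8687 pm
p' = h/λ' = 6.6261e-34/8.8869e-11 = 7.4560e-24 kg·m/s

Momentum is a vector; the scattered photon's direction makes angle θ = 32° with the incident direction. The magnitude of the vector change Δp⃗ = p⃗₀ − p⃗' is found from the law of cosines:
|Δp⃗|² = p₀² + p'² − 2p₀p'cos θ
|Δp⃗|² = (7.4871e-24)² + (7.4560e-24)² − 2·7.4871e-24·7.4560e-24·cos(32°)
|Δp⃗| = 4.1190e-24 kg·m/s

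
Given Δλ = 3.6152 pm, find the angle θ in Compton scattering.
119.34°

From the Compton formula Δλ = λ_C(1 - cos θ), we can solve for θ:

cos θ = 1 - Δλ/λ_C

Given:
- Δλ = 3.6152 pm
- λ_C = h/(m_e·c) ≈ 2.42631024 pm

cos θ = 1 - 3.6152/2.42631024
cos θ = 1 - 1.489999
cos θ = -0.489999

θ = arccos(-0.489999)
θ = 119.34°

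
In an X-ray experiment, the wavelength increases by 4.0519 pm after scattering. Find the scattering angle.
132.07°

From the Compton formula Δλ = λ_C(1 - cos θ), we can solve for θ:

cos θ = 1 - Δλ/λ_C

Given:
- Δλ = 4.0519 pm
- λ_C = h/(m_e·c) ≈ 2.42631024 pm

cos θ = 1 - 4.0519/2.42631024
cos θ = 1 - 1.669984
cos θ = -0.669984

θ = arccos(-0.669984)
θ = 132.07°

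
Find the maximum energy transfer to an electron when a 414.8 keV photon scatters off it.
256.6898 keV

Maximum energy transfer occurs at θ = 180° (backscattering).

Initial photon: E₀ = 414.8 keV → λ₀ = 2.9890 pm

Maximum Compton shift (at 180°):
Δλ_max = 2λ_C = 2 × 2.4263 = 4.8526 pm

Final wavelength:
λ' = 2.9890 + 4.8526 = 7.8416 pm

Minimum photon energy (maximum energy to electron):
E'_min = hc/λ' = 158.1102 keV

Maximum electron kinetic energy:
K_max = E₀ - E'_min = 414.8000 - 158.1102 = 256.6898 keV

(Intermediate values are shown rounded; full precision is carried through to the final answer.)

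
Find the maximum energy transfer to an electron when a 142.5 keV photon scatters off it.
51.0208 keV

Maximum energy transfer occurs at θ = 180° (backscattering).

Initial photon: E₀ = 142.5 keV → λ₀ = 8.7006 pm

Maximum Compton shift (at 180°):
Δλ_max = 2λ_C = 2 × 2.4263 = 4.8526 pm

Final wavelength:
λ' = 8.7006 + 4.8526 = 13.5533 pm

Minimum photon energy (maximum energy to electron):
E'_min = hc/λ' = 91.4792 keV

Maximum electron kinetic energy:
K_max = E₀ - E'_min = 142.5000 - 91.4792 = 51.0208 keV

(Intermediate values are shown rounded; full precision is carried through to the final answer.)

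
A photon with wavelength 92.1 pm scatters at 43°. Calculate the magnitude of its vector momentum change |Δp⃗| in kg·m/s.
5.2552e-24 kg·m/s

Photon momentum magnitude is p = h/λ.

Initial momentum:
p₀ = h/λ = 6.6261e-34/9.2100e-11 = 7.1944e-24 kg·m/s

After scattering:
λ' = λ + Δλ = 92.1 + 0.6518 = 92.7518 pm
p' = h/λ' = 6.6261e-34/9.2752e-11 = 7.1439e-24 kg·m/s

Momentum is a vector; the scattered photon's direction makes angle θ = 43° with the incident direction. The magnitude of the vector change Δp⃗ = p⃗₀ − p⃗' is found from the law of cosines:
|Δp⃗|² = p₀² + p'² − 2p₀p'cos θ
|Δp⃗|² = (7.1944e-24)² + (7.1439e-24)² − 2·7.1944e-24·7.1439e-24·cos(43°)
|Δp⃗| = 5.2552e-24 kg·m/s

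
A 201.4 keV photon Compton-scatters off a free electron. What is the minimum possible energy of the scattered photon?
112.6234 keV (at θ = 180°)

The scattered photon has minimum energy when its wavelength is maximum, i.e., when the Compton shift Δλ = λ_C(1 − cos θ) is maximum. This occurs at θ = 180° (backscattering), giving Δλ_max = 2λ_C = 4.8526 pm.

Initial wavelength: λ₀ = hc/E₀ = 6.1561 pm
Maximum final wavelength: λ'_max = λ₀ + 2λ_C = 6.1561 + 4.8526 = 11.0087 pm
Minimum final energy: E'_min = hc/λ'_max = 112.6234 keV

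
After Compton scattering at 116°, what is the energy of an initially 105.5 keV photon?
81.3438 keV

First convert energy to wavelength:
λ = hc/E, with hc ≈ 1239.842 keV·pm (i.e. 1239.842 eV·nm)

For E = 105.5 keV = 105500 eV:
λ = 1239.842 keV·pm / 105.5 keV
λ = 11.7521 pm

Calculate the Compton shift:
Δλ = λ_C(1 - cos(116°)) = 2.4263 × 1.4384
Δλ = 3.4899 pm

Final wavelength:
λ' = 11.7521 + 3.4899 = 15.2420 pm

Final energy:
E' = hc/λ' = 1239.842 / 15.2420 = 81.3438 keV

(Intermediate values are shown rounded; full precision is carried through to the final answer.)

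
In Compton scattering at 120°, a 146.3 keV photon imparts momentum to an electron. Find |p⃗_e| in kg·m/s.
1.1568e-22 kg·m/s

The electron is initially at rest, so by conservation of momentum:
p⃗_e = p⃗₀ − p⃗'  (incident photon momentum minus scattered photon momentum)

Photon momentum magnitudes (p = h/λ = E/c):
λ₀ = hc/E₀ = 8.4747 pm → p₀ = h/λ₀ = 7.8187e-23 kg·m/s
Δλ = λ_C(1 − cos 120°) = 3.6395 pm
λ' = 12.1141 pm → p' = h/λ' = 5.4697e-23 kg·m/s

The scattered photon makes angle θ = 120° with the incident direction, so by the law of cosines:
|p⃗_e|² = p₀² + p'² − 2p₀p'cos θ
|p⃗_e|² = (7.8187e-23)² + (5.4697e-23)² − 2·7.8187e-23·5.4697e-23·cos(120°)
|p⃗_e| = 1.1568e-22 kg·m/s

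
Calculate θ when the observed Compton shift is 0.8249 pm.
48.70°

From the Compton formula Δλ = λ_C(1 - cos θ), we can solve for θ:

cos θ = 1 - Δλ/λ_C

Given:
- Δλ = 0.8249 pm
- λ_C = h/(m_e·c) ≈ 2.42631024 pm

cos θ = 1 - 0.8249/2.42631024
cos θ = 1 - 0.339981
cos θ = 0.660019

θ = arccos(0.660019)
θ = 48.70°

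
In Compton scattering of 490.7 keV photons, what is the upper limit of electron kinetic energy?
322.6838 keV

Maximum energy transfer occurs at θ = 180° (backscattering).

Initial photon: E₀ = 490.7 keV → λ₀ = 2.5267 pm

Maximum Compton shift (at 180°):
Δλ_max = 2λ_C = 2 × 2.4263 = 4.8526 pm

Final wavelength:
λ' = 2.5267 + 4.8526 = 7.3793 pm

Minimum photon energy (maximum energy to electron):
E'_min = hc/λ' = 168.0162 keV

Maximum electron kinetic energy:
K_max = E₀ - E'_min = 490.7000 - 168.0162 = 322.6838 keV

(Intermediate values are shown rounded; full precision is carried through to the final answer.)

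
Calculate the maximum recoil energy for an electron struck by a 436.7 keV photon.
275.5086 keV

Maximum energy transfer occurs at θ = 180° (backscattering).

Initial photon: E₀ = 436.7 keV → λ₀ = 2.8391 pm

Maximum Compton shift (at 180°):
Δλ_max = 2λ_C = 2 × 2.4263 = 4.8526 pm

Final wavelength:
λ' = 2.8391 + 4.8526 = 7.6917 pm

Minimum photon energy (maximum energy to electron):
E'_min = hc/λ' = 161.1914 keV

Maximum electron kinetic energy:
K_max = E₀ - E'_min = 436.7000 - 161.1914 = 275.5086 keV

(Intermediate values are shown rounded; full precision is carried through to the final answer.)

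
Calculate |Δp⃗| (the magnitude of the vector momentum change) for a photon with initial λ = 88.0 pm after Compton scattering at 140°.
1.3823e-23 kg·m/s

Photon momentum magnitude is p = h/λ.

Initial momentum:
p₀ = h/λ = 6.6261e-34/8.8000e-11 = 7.5296e-24 kg·m/s

After scattering:
λ' = λ + Δλ = 88.0 + 4.2850 = 92.2850 pm
p' = h/λ' = 6.6261e-34/9.2285e-11 = 7.1800e-24 kg·m/s

Momentum is a vector; the scattered photon's direction makes angle θ = 140° with the incident direction. The magnitude of the vector change Δp⃗ = p⃗₀ − p⃗' is found from the law of cosines:
|Δp⃗|² = p₀² + p'² − 2p₀p'cos θ
|Δp⃗|² = (7.5296e-24)² + (7.1800e-24)² − 2·7.5296e-24·7.1800e-24·cos(140°)
|Δp⃗| = 1.3823e-23 kg·m/s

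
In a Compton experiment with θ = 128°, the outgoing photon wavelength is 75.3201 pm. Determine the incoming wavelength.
71.4000 pm

From λ' = λ + Δλ, we have λ = λ' - Δλ

First calculate the Compton shift:
Δλ = λ_C(1 - cos θ)
Δλ = 2.4263 × (1 - cos(128°))
Δλ = 2.4263 × 1.6157
Δλ = 3.9201 pm

Initial wavelength:
λ = λ' - Δλ
λ = 75.3201 - 3.9201
λ = 71.4000 pm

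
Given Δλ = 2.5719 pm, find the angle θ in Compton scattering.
93.44°

From the Compton formula Δλ = λ_C(1 - cos θ), we can solve for θ:

cos θ = 1 - Δλ/λ_C

Given:
- Δλ = 2.5719 pm
- λ_C = h/(m_e·c) ≈ 2.42631024 pm

cos θ = 1 - 2.5719/2.42631024
cos θ = 1 - 1.060005
cos θ = -0.060005

θ = arccos(-0.060005)
θ = 93.44°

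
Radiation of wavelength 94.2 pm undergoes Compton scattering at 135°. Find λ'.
98.3420 pm

Using the Compton formula: λ' = λ + λ_C(1 − cos θ)

For θ = 135°, cos θ = -√2/2 (exact) ≈ -0.7071, so:
1 − cos 135° = 1 − (-√2/2) ≈ 1.7071

Δλ = λ_C × 1.7071 = 2.4263 × 1.7071 = 4.1420 pm

λ' = 94.2 + 4.1420 = 98.3420 pm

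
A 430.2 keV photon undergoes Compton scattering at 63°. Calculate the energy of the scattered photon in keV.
294.7232 keV

First convert energy to wavelength:
λ = hc/E, with hc ≈ 1239.842 keV·pm (i.e. 1239.842 eV·nm)

For E = 430.2 keV = 430200 eV:
λ = 1239.842 keV·pm / 430.2 keV
λ = 2.8820 pm

Calculate the Compton shift:
Δλ = λ_C(1 - cos(63°)) = 2.4263 × 0.5460
Δλ = 1.3248 pm

Final wavelength:
λ' = 2.8820 + 1.3248 = 4.2068 pm

Final energy:
E' = hc/λ' = 1239.842 / 4.2068 = 294.7232 keV

(Intermediate values are shown rounded; full precision is carried through to the final answer.)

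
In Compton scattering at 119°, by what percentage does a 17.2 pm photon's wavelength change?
20.9454%

Calculate the Compton shift:
Δλ = λ_C(1 - cos(119°))
Δλ = 2.4263 × (1 - cos(119°))
Δλ = 2.4263 × 1.4848
Δλ = 3.6026 pm

Percentage change:
(Δλ/λ₀) × 100 = (3.6026/17.2) × 100
= 20.9454%

(Intermediate values are shown rounded; full precision is carried through to the final answer.)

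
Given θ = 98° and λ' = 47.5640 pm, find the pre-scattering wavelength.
44.8000 pm

From λ' = λ + Δλ, we have λ = λ' - Δλ

First calculate the Compton shift:
Δλ = λ_C(1 - cos θ)
Δλ = 2.4263 × (1 - cos(98°))
Δλ = 2.4263 × 1.1392
Δλ = 2.7640 pm

Initial wavelength:
λ = λ' - Δλ
λ = 47.5640 - 2.7640
λ = 44.8000 pm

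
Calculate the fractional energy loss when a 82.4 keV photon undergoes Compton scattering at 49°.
0.0525 (or 5.25%)

Calculate initial and final photon energies:

Initial: E₀ = 82.4 keV → λ₀ = 15.0466 pm
Compton shift: Δλ = 0.8345 pm
Final wavelength: λ' = 15.8811 pm
Final energy: E' = 78.0701 keV

Fractional energy loss:
(E₀ - E')/E₀ = (82.4000 - 78.0701)/82.4000
= 4.3299/82.4000
= 0.0525
= 5.25%

(Intermediate values are shown rounded; full precision is carried through to the final answer.)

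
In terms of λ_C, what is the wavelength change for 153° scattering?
1.8910 λ_C

The Compton shift formula is:
Δλ = λ_C(1 - cos θ)

Dividing both sides by λ_C:
Δλ/λ_C = 1 - cos θ

For θ = 153°:
Δλ/λ_C = 1 - cos(153°)
Δλ/λ_C = 1 - -0.8910
Δλ/λ_C = 1.8910

This means the shift is 1.8910 × λ_C = 4.5882 pm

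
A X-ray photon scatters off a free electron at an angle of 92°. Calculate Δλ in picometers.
2.5110 pm

Using the Compton scattering formula:
Δλ = λ_C(1 - cos θ)

where λ_C = h/(m_e·c) ≈ 2.4263 pm is the Compton wavelength of an electron.

For θ = 92°:
cos(92°) = -0.0349
1 - cos(92°) = 1.0349

Δλ = 2.4263 × 1.0349
Δλ = 2.5110 pm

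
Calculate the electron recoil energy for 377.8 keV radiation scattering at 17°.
11.8231 keV

By energy conservation: K_e = E_initial - E_final

First find the scattered photon energy:
Initial wavelength: λ = hc/E = 3.2817 pm
Compton shift: Δλ = λ_C(1 - cos(17°)) = 0.1060 pm
Final wavelength: λ' = 3.2817 + 0.1060 = 3.3878 pm
Final photon energy: E' = hc/λ' = 365.9769 keV

Electron kinetic energy:
K_e = E - E' = 377.8000 - 365.9769 = 11.8231 keV

(Intermediate values are shown rounded; full precision is carried through to the final answer.)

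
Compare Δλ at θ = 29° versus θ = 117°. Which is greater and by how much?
117° produces the larger shift by a factor of 11.597

Calculate both shifts using Δλ = λ_C(1 - cos θ):

For θ₁ = 29°:
Δλ₁ = 2.4263 × (1 - cos(29°))
Δλ₁ = 2.4263 × 0.1254
Δλ₁ = 0.3042 pm

For θ₂ = 117°:
Δλ₂ = 2.4263 × (1 - cos(117°))
Δλ₂ = 2.4263 × 1.4540
Δλ₂ = 3.5278 pm

The 117° angle produces the larger shift.
Ratio: 3.5278/0.3042 = 11.597

(Intermediate values are shown rounded; full precision is carried through to the final answer.)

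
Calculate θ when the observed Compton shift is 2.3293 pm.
87.71°

From the Compton formula Δλ = λ_C(1 - cos θ), we can solve for θ:

cos θ = 1 - Δλ/λ_C

Given:
- Δλ = 2.3293 pm
- λ_C = h/(m_e·c) ≈ 2.42631024 pm

cos θ = 1 - 2.3293/2.42631024
cos θ = 1 - 0.960017
cos θ = 0.039983

θ = arccos(0.039983)
θ = 87.71°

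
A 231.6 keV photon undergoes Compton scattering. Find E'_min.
121.4817 keV (at θ = 180°)

The scattered photon has minimum energy when its wavelength is maximum, i.e., when the Compton shift Δλ = λ_C(1 − cos θ) is maximum. This occurs at θ = 180° (backscattering), giving Δλ_max = 2λ_C = 4.8526 pm.

Initial wavelength: λ₀ = hc/E₀ = 5.3534 pm
Maximum final wavelength: λ'_max = λ₀ + 2λ_C = 5.3534 + 4.8526 = 10.2060 pm
Minimum final energy: E'_min = hc/λ'_max = 121.4817 keV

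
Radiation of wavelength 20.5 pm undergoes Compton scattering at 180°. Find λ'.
25.3526 pm

Using the Compton formula: λ' = λ + λ_C(1 − cos θ)

For θ = 180°, cos θ = -1 (exact) = -1.0000, so:
1 − cos 180° = 1 − (-1) = 2.0000

Δλ = λ_C × 2.0000 = 2.4263 × 2.0000 = 4.8526 pm

λ' = 20.5 + 4.8526 = 25.3526 pm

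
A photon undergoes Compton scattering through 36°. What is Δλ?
0.4634 pm

Using the Compton scattering formula:
Δλ = λ_C(1 - cos θ)

where λ_C = h/(m_e·c) ≈ 2.4263 pm is the Compton wavelength of an electron.

For θ = 36°:
cos(36°) = 0.8090
1 - cos(36°) = 0.1910

Δλ = 2.4263 × 0.1910
Δλ = 0.4634 pm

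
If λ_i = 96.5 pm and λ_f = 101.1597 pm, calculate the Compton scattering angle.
157.00°

First find the wavelength shift:
Δλ = λ' - λ = 101.1597 - 96.5 = 4.6597 pm

Using Δλ = λ_C(1 - cos θ), with λ_C = h/(m_e·c) ≈ 2.42631024 pm:
cos θ = 1 - Δλ/λ_C
cos θ = 1 - 4.6597/2.42631024
cos θ = -0.920488

θ = arccos(-0.920488)
θ = 157.00°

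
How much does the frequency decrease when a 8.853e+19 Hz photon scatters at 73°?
2.978e+19 Hz (decrease)

Convert frequency to wavelength (c = 299792458 m/s):
λ₀ = c/f₀ = 299792458/8.853e+19 = 3.3863375e-12 m = 3.3863 pm

Calculate Compton shift:
Δλ = λ_C(1 - cos(73°)) = 1.7169 pm

Final wavelength:
λ' = λ₀ + Δλ = 3.3863 + 1.7169 = 5.1033 pm

Final frequency:
f' = c/λ' = 299792458/5.1032633e-12 = 5.8745246e+19 Hz

Frequency shift (decrease):
Δf = f₀ - f' = 8.853e+19 - 5.8745246e+19 = 2.978e+19 Hz

(Intermediate values are shown rounded; full precision is carried through to the final answer.)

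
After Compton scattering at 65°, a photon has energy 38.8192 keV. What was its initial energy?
40.6000 keV

Convert final energy to wavelength (hc ≈ 1239.842 keV·pm):
λ' = hc/E' = 1239.842 / 38.8192 = 31.9389 pm

Calculate the Compton shift:
Δλ = λ_C(1 - cos(65°))
Δλ = 2.4263 × (1 - cos(65°))
Δλ = 1.4009 pm

Initial wavelength:
λ = λ' - Δλ = 31.9389 - 1.4009 = 30.5380 pm

Initial energy:
E = hc/λ = 1239.842 / 30.5380 = 40.6000 keV

(Intermediate values are shown rounded; full precision is carried through to the final answer.)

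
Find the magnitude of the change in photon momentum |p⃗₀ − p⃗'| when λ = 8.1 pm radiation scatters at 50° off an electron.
6.6191e-23 kg·m/s

Photon momentum magnitude is p = h/λ.

Initial momentum:
p₀ = h/λ = 6.6261e-34/8.1000e-12 = 8.1803e-23 kg·m/s

After scattering:
λ' = λ + Δλ = 8.1 + 0.8667 = 8.9667 pm
p' = h/λ' = 6.6261e-34/8.9667e-12 = 7.3896e-23 kg·m/s

Momentum is a vector; the scattered photon's direction makes angle θ = 50° with the incident direction. The magnitude of the vector change Δp⃗ = p⃗₀ − p⃗' is found from the law of cosines:
|Δp⃗|² = p₀² + p'² − 2p₀p'cos θ
|Δp⃗|² = (8.1803e-23)² + (7.3896e-23)² − 2·8.1803e-23·7.3896e-23·cos(50°)
|Δp⃗| = 6.6191e-23 kg·m/s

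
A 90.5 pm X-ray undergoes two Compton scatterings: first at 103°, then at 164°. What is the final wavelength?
98.2307 pm

Apply Compton shift twice:

First scattering at θ₁ = 103°:
Δλ₁ = λ_C(1 - cos(103°))
Δλ₁ = 2.4263 × 1.2250
Δλ₁ = 2.9721 pm

After first scattering:
λ₁ = 90.5 + 2.9721 = 93.4721 pm

Second scattering at θ₂ = 164°:
Δλ₂ = λ_C(1 - cos(164°))
Δλ₂ = 2.4263 × 1.9613
Δλ₂ = 4.7586 pm

Final wavelength:
λ₂ = 93.4721 + 4.7586 = 98.2307 pm

Total shift: Δλ_total = 2.9721 + 4.7586 = 7.7307 pm

(Intermediate values are shown rounded; full precision is carried through to the final answer.)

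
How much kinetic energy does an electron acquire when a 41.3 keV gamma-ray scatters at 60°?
1.6042 keV

By energy conservation: K_e = E_initial - E_final

First find the scattered photon energy:
Initial wavelength: λ = hc/E = 30.0204 pm
Compton shift: Δλ = λ_C(1 - cos(60°)) = 1.2132 pm
Final wavelength: λ' = 30.0204 + 1.2132 = 31.2335 pm
Final photon energy: E' = hc/λ' = 39.6958 keV

Electron kinetic energy:
K_e = E - E' = 41.3000 - 39.6958 = 1.6042 keV

(Intermediate values are shown rounded; full precision is carried through to the final answer.)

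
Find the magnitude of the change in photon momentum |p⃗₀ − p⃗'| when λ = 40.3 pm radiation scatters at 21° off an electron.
5.9810e-24 kg·m/s

Photon momentum magnitude is p = h/λ.

Initial momentum:
p₀ = h/λ = 6.6261e-34/4.0300e-11 = 1.6442e-23 kg·m/s

After scattering:
λ' = λ + Δλ = 40.3 + 0.1612 = 40.4612 pm
p' = h/λ' = 6.6261e-34/4.0461e-11 = 1.6376e-23 kg·m/s

Momentum is a vector; the scattered photon's direction makes angle θ = 21° with the incident direction. The magnitude of the vector change Δp⃗ = p⃗₀ − p⃗' is found from the law of cosines:
|Δp⃗|² = p₀² + p'² − 2p₀p'cos θ
|Δp⃗|² = (1.6442e-23)² + (1.6376e-23)² − 2·1.6442e-23·1.6376e-23·cos(21°)
|Δp⃗| = 5.9810e-24 kg·m/s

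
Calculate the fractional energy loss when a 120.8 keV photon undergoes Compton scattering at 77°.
0.1548 (or 15.48%)

Calculate initial and final photon energies:

Initial: E₀ = 120.8 keV → λ₀ = 10.2636 pm
Compton shift: Δλ = 1.8805 pm
Final wavelength: λ' = 12.1441 pm
Final energy: E' = 102.0942 keV

Fractional energy loss:
(E₀ - E')/E₀ = (120.8000 - 102.0942)/120.8000
= 18.7058/120.8000
= 0.1548
= 15.48%

(Intermediate values are shown rounded; full precision is carried through to the final answer.)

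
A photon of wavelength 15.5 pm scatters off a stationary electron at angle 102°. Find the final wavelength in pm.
18.4308 pm

Using the Compton scattering formula:
λ' = λ + Δλ = λ + λ_C(1 - cos θ)

Given:
- Initial wavelength λ = 15.5 pm
- Scattering angle θ = 102°
- Compton wavelength λ_C ≈ 2.4263 pm

Calculate the shift:
Δλ = 2.4263 × (1 - cos(102°))
Δλ = 2.4263 × 1.2079
Δλ = 2.9308 pm

Final wavelength:
λ' = 15.5 + 2.9308 = 18.4308 pm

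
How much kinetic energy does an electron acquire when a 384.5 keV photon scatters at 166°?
229.6186 keV

By energy conservation: K_e = E_initial - E_final

First find the scattered photon energy:
Initial wavelength: λ = hc/E = 3.2246 pm
Compton shift: Δλ = λ_C(1 - cos(166°)) = 4.7805 pm
Final wavelength: λ' = 3.2246 + 4.7805 = 8.0051 pm
Final photon energy: E' = hc/λ' = 154.8814 keV

Electron kinetic energy:
K_e = E - E' = 384.5000 - 154.8814 = 229.6186 keV

(Intermediate values are shown rounded; full precision is carried through to the final answer.)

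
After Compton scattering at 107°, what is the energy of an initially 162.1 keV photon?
114.9671 keV

First convert energy to wavelength:
λ = hc/E, with hc ≈ 1239.842 keV·pm (i.e. 1239.842 eV·nm)

For E = 162.1 keV = 162100 eV:
λ = 1239.842 keV·pm / 162.1 keV
λ = 7.6486 pm

Calculate the Compton shift:
Δλ = λ_C(1 - cos(107°)) = 2.4263 × 1.2924
Δλ = 3.1357 pm

Final wavelength:
λ' = 7.6486 + 3.1357 = 10.7843 pm

Final energy:
E' = hc/λ' = 1239.842 / 10.7843 = 114.9671 keV

(Intermediate values are shown rounded; full precision is carried through to the final answer.)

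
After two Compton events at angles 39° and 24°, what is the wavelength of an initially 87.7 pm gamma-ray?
88.4505 pm

Apply Compton shift twice:

First scattering at θ₁ = 39°:
Δλ₁ = λ_C(1 - cos(39°))
Δλ₁ = 2.4263 × 0.2229
Δλ₁ = 0.5407 pm

After first scattering:
λ₁ = 87.7 + 0.5407 = 88.2407 pm

Second scattering at θ₂ = 24°:
Δλ₂ = λ_C(1 - cos(24°))
Δλ₂ = 2.4263 × 0.0865
Δλ₂ = 0.2098 pm

Final wavelength:
λ₂ = 88.2407 + 0.2098 = 88.4505 pm

Total shift: Δλ_total = 0.5407 + 0.2098 = 0.7505 pm

(Intermediate values are shown rounded; full precision is carried through to the final answer.)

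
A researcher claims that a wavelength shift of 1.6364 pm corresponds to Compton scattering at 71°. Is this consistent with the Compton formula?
Yes, consistent

Calculate the expected shift for θ = 71°:

Δλ_expected = λ_C(1 - cos(71°))
Δλ_expected = 2.4263 × (1 - cos(71°))
Δλ_expected = 2.4263 × 0.6744
Δλ_expected = 1.6364 pm

Given shift: 1.6364 pm
Expected shift: 1.6364 pm
Difference: 0.0000 pm

The values match. This is consistent with Compton scattering at the stated angle.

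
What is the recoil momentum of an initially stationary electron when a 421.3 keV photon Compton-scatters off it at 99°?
2.6851e-22 kg·m/s

The electron is initially at rest, so by conservation of momentum:
p⃗_e = p⃗₀ − p⃗'  (incident photon momentum minus scattered photon momentum)

Photon momentum magnitudes (p = h/λ = E/c):
λ₀ = hc/E₀ = 2.9429 pm → p₀ = h/λ₀ = 2.2515e-22 kg·m/s
Δλ = λ_C(1 − cos 99°) = 2.8059 pm
λ' = 5.7488 pm → p' = h/λ' = 1.1526e-22 kg·m/s

The scattered photon makes angle θ = 99° with the incident direction, so by the law of cosines:
|p⃗_e|² = p₀² + p'² − 2p₀p'cos θ
|p⃗_e|² = (2.2515e-22)² + (1.1526e-22)² − 2·2.2515e-22·1.1526e-22·cos(99°)
|p⃗_e| = 2.6851e-22 kg·m/s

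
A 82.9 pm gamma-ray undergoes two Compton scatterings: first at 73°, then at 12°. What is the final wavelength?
84.6699 pm

Apply Compton shift twice:

First scattering at θ₁ = 73°:
Δλ₁ = λ_C(1 - cos(73°))
Δλ₁ = 2.4263 × 0.7076
Δλ₁ = 1.7169 pm

After first scattering:
λ₁ = 82.9 + 1.7169 = 84.6169 pm

Second scattering at θ₂ = 12°:
Δλ₂ = λ_C(1 - cos(12°))
Δλ₂ = 2.4263 × 0.0219
Δλ₂ = 0.0530 pm

Final wavelength:
λ₂ = 84.6169 + 0.0530 = 84.6699 pm

Total shift: Δλ_total = 1.7169 + 0.0530 = 1.7699 pm

(Intermediate values are shown rounded; full precision is carried through to the final answer.)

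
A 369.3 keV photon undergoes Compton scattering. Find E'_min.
151.0180 keV (at θ = 180°)

The scattered photon has minimum energy when its wavelength is maximum, i.e., when the Compton shift Δλ = λ_C(1 − cos θ) is maximum. This occurs at θ = 180° (backscattering), giving Δλ_max = 2λ_C = 4.8526 pm.

Initial wavelength: λ₀ = hc/E₀ = 3.3573 pm
Maximum final wavelength: λ'_max = λ₀ + 2λ_C = 3.3573 + 4.8526 = 8.2099 pm
Minimum final energy: E'_min = hc/λ'_max = 151.0180 keV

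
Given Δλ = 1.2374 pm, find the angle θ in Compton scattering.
60.66°

From the Compton formula Δλ = λ_C(1 - cos θ), we can solve for θ:

cos θ = 1 - Δλ/λ_C

Given:
- Δλ = 1.2374 pm
- λ_C = h/(m_e·c) ≈ 2.42631024 pm

cos θ = 1 - 1.2374/2.42631024
cos θ = 1 - 0.509992
cos θ = 0.490008

θ = arccos(0.490008)
θ = 60.66°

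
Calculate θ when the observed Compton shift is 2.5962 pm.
94.02°

From the Compton formula Δλ = λ_C(1 - cos θ), we can solve for θ:

cos θ = 1 - Δλ/λ_C

Given:
- Δλ = 2.5962 pm
- λ_C = h/(m_e·c) ≈ 2.42631024 pm

cos θ = 1 - 2.5962/2.42631024
cos θ = 1 - 1.070020
cos θ = -0.070020

θ = arccos(-0.070020)
θ = 94.02°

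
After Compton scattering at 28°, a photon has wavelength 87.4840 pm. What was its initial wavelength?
87.2000 pm

From λ' = λ + Δλ, we have λ = λ' - Δλ

First calculate the Compton shift:
Δλ = λ_C(1 - cos θ)
Δλ = 2.4263 × (1 - cos(28°))
Δλ = 2.4263 × 0.1171
Δλ = 0.2840 pm

Initial wavelength:
λ = λ' - Δλ
λ = 87.4840 - 0.2840
λ = 87.2000 pm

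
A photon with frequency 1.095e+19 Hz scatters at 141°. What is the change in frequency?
1.490e+18 Hz (decrease)

Convert frequency to wavelength (c = 299792458 m/s):
λ₀ = c/f₀ = 299792458/1.095e+19 = 2.7378307e-11 m = 27.3783 pm

Calculate Compton shift:
Δλ = λ_C(1 - cos(141°)) = 4.3119 pm

Final wavelength:
λ' = λ₀ + Δλ = 27.3783 + 4.3119 = 31.6902 pm

Final frequency:
f' = c/λ' = 299792458/3.1690214e-11 = 9.4600957e+18 Hz

Frequency shift (decrease):
Δf = f₀ - f' = 1.095e+19 - 9.4600957e+18 = 1.490e+18 Hz

(Intermediate values are shown rounded; full precision is carried through to the final answer.)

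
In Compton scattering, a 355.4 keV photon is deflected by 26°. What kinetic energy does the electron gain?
23.3711 keV

By energy conservation: K_e = E_initial - E_final

First find the scattered photon energy:
Initial wavelength: λ = hc/E = 3.4886 pm
Compton shift: Δλ = λ_C(1 - cos(26°)) = 0.2456 pm
Final wavelength: λ' = 3.4886 + 0.2456 = 3.7341 pm
Final photon energy: E' = hc/λ' = 332.0289 keV

Electron kinetic energy:
K_e = E - E' = 355.4000 - 332.0289 = 23.3711 keV

(Intermediate values are shown rounded; full precision is carried through to the final answer.)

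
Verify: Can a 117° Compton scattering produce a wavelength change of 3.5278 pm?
Yes, consistent

Calculate the expected shift for θ = 117°:

Δλ_expected = λ_C(1 - cos(117°))
Δλ_expected = 2.4263 × (1 - cos(117°))
Δλ_expected = 2.4263 × 1.4540
Δλ_expected = 3.5278 pm

Given shift: 3.5278 pm
Expected shift: 3.5278 pm
Difference: 0.0000 pm

The values match. This is consistent with Compton scattering at the stated angle.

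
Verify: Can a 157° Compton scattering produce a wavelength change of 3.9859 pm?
No, inconsistent

Calculate the expected shift for θ = 157°:

Δλ_expected = λ_C(1 - cos(157°))
Δλ_expected = 2.4263 × (1 - cos(157°))
Δλ_expected = 2.4263 × 1.9205
Δλ_expected = 4.6597 pm

Given shift: 3.9859 pm
Expected shift: 4.6597 pm
Difference: 0.6738 pm

The values do not match. The given shift corresponds to θ ≈ 130.0°, not 157°.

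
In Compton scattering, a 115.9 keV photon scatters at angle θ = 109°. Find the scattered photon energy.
89.1091 keV

First convert energy to wavelength:
λ = hc/E, with hc ≈ 1239.842 keV·pm (i.e. 1239.842 eV·nm)

For E = 115.9 keV = 115900 eV:
λ = 1239.842 keV·pm / 115.9 keV
λ = 10.6975 pm

Calculate the Compton shift:
Δλ = λ_C(1 - cos(109°)) = 2.4263 × 1.3256
Δλ = 3.2162 pm

Final wavelength:
λ' = 10.6975 + 3.2162 = 13.9138 pm

Final energy:
E' = hc/λ' = 1239.842 / 13.9138 = 89.1091 keV

(Intermediate values are shown rounded; full precision is carried through to the final answer.)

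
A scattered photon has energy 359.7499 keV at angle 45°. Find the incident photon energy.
453.2000 keV

Convert final energy to wavelength (hc ≈ 1239.842 keV·pm):
λ' = hc/E' = 1239.842 / 359.7499 = 3.4464 pm

Calculate the Compton shift:
Δλ = λ_C(1 - cos(45°))
Δλ = 2.4263 × (1 - cos(45°))
Δλ = 0.7106 pm

Initial wavelength:
λ = λ' - Δλ = 3.4464 - 0.7106 = 2.7357 pm

Initial energy:
E = hc/λ = 1239.842 / 2.7357 = 453.2000 keV

(Intermediate values are shown rounded; full precision is carried through to the final answer.)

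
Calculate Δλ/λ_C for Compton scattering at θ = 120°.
1.5000 λ_C

The Compton shift formula is:
Δλ = λ_C(1 - cos θ)

Dividing both sides by λ_C:
Δλ/λ_C = 1 - cos θ

For θ = 120°:
Δλ/λ_C = 1 - cos(120°)
Δλ/λ_C = 1 - -0.5000
Δλ/λ_C = 1.5000

This means the shift is 1.5000 × λ_C = 3.6395 pm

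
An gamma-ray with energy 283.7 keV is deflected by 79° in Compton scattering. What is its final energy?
195.7561 keV

First convert energy to wavelength:
λ = hc/E, with hc ≈ 1239.842 keV·pm (i.e. 1239.842 eV·nm)

For E = 283.7 keV = 283700 eV:
λ = 1239.842 keV·pm / 283.7 keV
λ = 4.3703 pm

Calculate the Compton shift:
Δλ = λ_C(1 - cos(79°)) = 2.4263 × 0.8092
Δλ = 1.9633 pm

Final wavelength:
λ' = 4.3703 + 1.9633 = 6.3336 pm

Final energy:
E' = hc/λ' = 1239.842 / 6.3336 = 195.7561 keV

(Intermediate values are shown rounded; full precision is carried through to the final answer.)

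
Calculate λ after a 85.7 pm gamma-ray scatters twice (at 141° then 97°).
92.7339 pm

Apply Compton shift twice:

First scattering at θ₁ = 141°:
Δλ₁ = λ_C(1 - cos(141°))
Δλ₁ = 2.4263 × 1.7771
Δλ₁ = 4.3119 pm

After first scattering:
λ₁ = 85.7 + 4.3119 = 90.0119 pm

Second scattering at θ₂ = 97°:
Δλ₂ = λ_C(1 - cos(97°))
Δλ₂ = 2.4263 × 1.1219
Δλ₂ = 2.7220 pm

Final wavelength:
λ₂ = 90.0119 + 2.7220 = 92.7339 pm

Total shift: Δλ_total = 4.3119 + 2.7220 = 7.0339 pm

(Intermediate values are shown rounded; full precision is carried through to the final answer.)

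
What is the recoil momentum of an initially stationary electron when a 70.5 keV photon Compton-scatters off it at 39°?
2.4801e-23 kg·m/s

The electron is initially at rest, so by conservation of momentum:
p⃗_e = p⃗₀ − p⃗'  (incident photon momentum minus scattered photon momentum)

Photon momentum magnitudes (p = h/λ = E/c):
λ₀ = hc/E₀ = 17.5864 pm → p₀ = h/λ₀ = 3.7677e-23 kg·m/s
Δλ = λ_C(1 − cos 39°) = 0.5407 pm
λ' = 18.1271 pm → p' = h/λ' = 3.6553e-23 kg·m/s

The scattered photon makes angle θ = 39° with the incident direction, so by the law of cosines:
|p⃗_e|² = p₀² + p'² − 2p₀p'cos θ
|p⃗_e|² = (3.7677e-23)² + (3.6553e-23)² − 2·3.7677e-23·3.6553e-23·cos(39°)
|p⃗_e| = 2.4801e-23 kg·m/s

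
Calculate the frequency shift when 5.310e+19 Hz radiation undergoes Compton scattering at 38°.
4.434e+18 Hz (decrease)

Convert frequency to wavelength (c = 299792458 m/s):
λ₀ = c/f₀ = 299792458/5.310e+19 = 5.6458090e-12 m = 5.6458 pm

Calculate Compton shift:
Δλ = λ_C(1 - cos(38°)) = 0.5144 pm

Final wavelength:
λ' = λ₀ + Δλ = 5.6458 + 0.5144 = 6.1602 pm

Final frequency:
f' = c/λ' = 299792458/6.1601607e-12 = 4.8666337e+19 Hz

Frequency shift (decrease):
Δf = f₀ - f' = 5.310e+19 - 4.8666337e+19 = 4.434e+18 Hz

(Intermediate values are shown rounded; full precision is carried through to the final answer.)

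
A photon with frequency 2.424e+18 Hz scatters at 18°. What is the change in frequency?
2.325e+15 Hz (decrease)

Convert frequency to wavelength (c = 299792458 m/s):
λ₀ = c/f₀ = 299792458/2.424e+18 = 1.2367676e-10 m = 123.6768 pm

Calculate Compton shift:
Δλ = λ_C(1 - cos(18°)) = 0.1188 pm

Final wavelength:
λ' = λ₀ + Δλ = 123.6768 + 0.1188 = 123.7955 pm

Final frequency:
f' = c/λ' = 299792458/1.2379551e-10 = 2.4216748e+18 Hz

Frequency shift (decrease):
Δf = f₀ - f' = 2.424e+18 - 2.4216748e+18 = 2.325e+15 Hz

(Intermediate values are shown rounded; full precision is carried through to the final answer.)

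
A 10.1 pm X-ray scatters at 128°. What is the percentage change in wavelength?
38.8128%

Calculate the Compton shift:
Δλ = λ_C(1 - cos(128°))
Δλ = 2.4263 × (1 - cos(128°))
Δλ = 2.4263 × 1.6157
Δλ = 3.9201 pm

Percentage change:
(Δλ/λ₀) × 100 = (3.9201/10.1) × 100
= 38.8128%

(Intermediate values are shown rounded; full precision is carried through to the final answer.)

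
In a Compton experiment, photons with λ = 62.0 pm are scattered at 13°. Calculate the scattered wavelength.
62.0622 pm

Using the Compton scattering formula:
λ' = λ + Δλ = λ + λ_C(1 - cos θ)

Given:
- Initial wavelength λ = 62.0 pm
- Scattering angle θ = 13°
- Compton wavelength λ_C ≈ 2.4263 pm

Calculate the shift:
Δλ = 2.4263 × (1 - cos(13°))
Δλ = 2.4263 × 0.0256
Δλ = 0.0622 pm

Final wavelength:
λ' = 62.0 + 0.0622 = 62.0622 pm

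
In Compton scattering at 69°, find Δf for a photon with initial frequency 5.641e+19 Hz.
1.278e+19 Hz (decrease)

Convert frequency to wavelength (c = 299792458 m/s):
λ₀ = c/f₀ = 299792458/5.641e+19 = 5.3145268e-12 m = 5.3145 pm

Calculate Compton shift:
Δλ = λ_C(1 - cos(69°)) = 1.5568 pm

Final wavelength:
λ' = λ₀ + Δλ = 5.3145 + 1.5568 = 6.8713 pm

Final frequency:
f' = c/λ' = 299792458/6.8713252e-12 = 4.3629496e+19 Hz

Frequency shift (decrease):
Δf = f₀ - f' = 5.641e+19 - 4.3629496e+19 = 1.278e+19 Hz

(Intermediate values are shown rounded; full precision is carried through to the final answer.)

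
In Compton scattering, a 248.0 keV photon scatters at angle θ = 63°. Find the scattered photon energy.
196.0488 keV

First convert energy to wavelength:
λ = hc/E, with hc ≈ 1239.842 keV·pm (i.e. 1239.842 eV·nm)

For E = 248.0 keV = 248000 eV:
λ = 1239.842 keV·pm / 248.0 keV
λ = 4.9994 pm

Calculate the Compton shift:
Δλ = λ_C(1 - cos(63°)) = 2.4263 × 0.5460
Δλ = 1.3248 pm

Final wavelength:
λ' = 4.9994 + 1.3248 = 6.3242 pm

Final energy:
E' = hc/λ' = 1239.842 / 6.3242 = 196.0488 keV

(Intermediate values are shown rounded; full precision is carried through to the final answer.)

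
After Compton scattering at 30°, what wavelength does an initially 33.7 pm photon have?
34.0251 pm

Using the Compton formula: λ' = λ + λ_C(1 − cos θ)

For θ = 30°, cos θ = √3/2 (exact) ≈ 0.8660, so:
1 − cos 30° = 1 − (√3/2) ≈ 0.1340

Δλ = λ_C × 0.1340 = 2.4263 × 0.1340 = 0.3251 pm

λ' = 33.7 + 0.3251 = 34.0251 pm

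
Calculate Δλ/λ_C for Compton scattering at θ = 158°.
1.9272 λ_C

The Compton shift formula is:
Δλ = λ_C(1 - cos θ)

Dividing both sides by λ_C:
Δλ/λ_C = 1 - cos θ

For θ = 158°:
Δλ/λ_C = 1 - cos(158°)
Δλ/λ_C = 1 - -0.9272
Δλ/λ_C = 1.9272

This means the shift is 1.9272 × λ_C = 4.6759 pm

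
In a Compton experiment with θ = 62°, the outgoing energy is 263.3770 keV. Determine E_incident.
362.5000 keV

Convert final energy to wavelength (hc ≈ 1239.842 keV·pm):
λ' = hc/E' = 1239.842 / 263.3770 = 4.7075 pm

Calculate the Compton shift:
Δλ = λ_C(1 - cos(62°))
Δλ = 2.4263 × (1 - cos(62°))
Δλ = 1.2872 pm

Initial wavelength:
λ = λ' - Δλ = 4.7075 - 1.2872 = 3.4203 pm

Initial energy:
E = hc/λ = 1239.842 / 3.4203 = 362.5000 keV

(Intermediate values are shown rounded; full precision is carried through to the final answer.)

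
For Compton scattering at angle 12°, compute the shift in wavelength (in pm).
0.0530 pm

Using the Compton scattering formula:
Δλ = λ_C(1 - cos θ)

where λ_C = h/(m_e·c) ≈ 2.4263 pm is the Compton wavelength of an electron.

For θ = 12°:
cos(12°) = 0.9781
1 - cos(12°) = 0.0219

Δλ = 2.4263 × 0.0219
Δλ = 0.0530 pm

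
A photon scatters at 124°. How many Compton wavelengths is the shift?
1.5592 λ_C

The Compton shift formula is:
Δλ = λ_C(1 - cos θ)

Dividing both sides by λ_C:
Δλ/λ_C = 1 - cos θ

For θ = 124°:
Δλ/λ_C = 1 - cos(124°)
Δλ/λ_C = 1 - -0.5592
Δλ/λ_C = 1.5592

This means the shift is 1.5592 × λ_C = 3.7831 pm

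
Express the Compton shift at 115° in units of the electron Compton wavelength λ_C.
1.4226 λ_C

The Compton shift formula is:
Δλ = λ_C(1 - cos θ)

Dividing both sides by λ_C:
Δλ/λ_C = 1 - cos θ

For θ = 115°:
Δλ/λ_C = 1 - cos(115°)
Δλ/λ_C = 1 - -0.4226
Δλ/λ_C = 1.4226

This means the shift is 1.4226 × λ_C = 3.4517 pm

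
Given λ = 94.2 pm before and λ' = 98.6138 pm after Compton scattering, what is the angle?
145.00°

First find the wavelength shift:
Δλ = λ' - λ = 98.6138 - 94.2 = 4.4138 pm

Using Δλ = λ_C(1 - cos θ), with λ_C = h/(m_e·c) ≈ 2.42631024 pm:
cos θ = 1 - Δλ/λ_C
cos θ = 1 - 4.4138/2.42631024
cos θ = -0.819141

θ = arccos(-0.819141)
θ = 145.00°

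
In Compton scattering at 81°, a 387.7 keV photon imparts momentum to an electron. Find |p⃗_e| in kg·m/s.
2.2517e-22 kg·m/s

The electron is initially at rest, so by conservation of momentum:
p⃗_e = p⃗₀ − p⃗'  (incident photon momentum minus scattered photon momentum)

Photon momentum magnitudes (p = h/λ = E/c):
λ₀ = hc/E₀ = 3.1979 pm → p₀ = h/λ₀ = 2.0720e-22 kg·m/s
Δλ = λ_C(1 − cos 81°) = 2.0468 pm
λ' = 5.2447 pm → p' = h/λ' = 1.2634e-22 kg·m/s

The scattered photon makes angle θ = 81° with the incident direction, so by the law of cosines:
|p⃗_e|² = p₀² + p'² − 2p₀p'cos θ
|p⃗_e|² = (2.0720e-22)² + (1.2634e-22)² − 2·2.0720e-22·1.2634e-22·cos(81°)
|p⃗_e| = 2.2517e-22 kg·m/s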